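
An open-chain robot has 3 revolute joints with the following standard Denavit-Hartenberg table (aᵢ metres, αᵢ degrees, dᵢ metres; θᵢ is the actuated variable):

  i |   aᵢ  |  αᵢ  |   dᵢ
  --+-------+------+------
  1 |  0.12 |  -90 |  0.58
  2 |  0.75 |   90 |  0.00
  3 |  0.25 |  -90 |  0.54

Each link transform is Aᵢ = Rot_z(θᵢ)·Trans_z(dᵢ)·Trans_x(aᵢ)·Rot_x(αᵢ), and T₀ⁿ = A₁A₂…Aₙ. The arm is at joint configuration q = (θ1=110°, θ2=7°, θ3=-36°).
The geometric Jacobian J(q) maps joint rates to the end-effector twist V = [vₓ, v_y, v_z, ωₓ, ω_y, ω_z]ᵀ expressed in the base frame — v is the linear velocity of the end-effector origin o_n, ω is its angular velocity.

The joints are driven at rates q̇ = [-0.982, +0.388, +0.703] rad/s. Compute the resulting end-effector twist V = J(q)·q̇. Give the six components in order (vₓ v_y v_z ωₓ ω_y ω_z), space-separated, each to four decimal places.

0.8686 0.4451 -0.4048 -0.3939 -0.0522 -0.2842

o_n = [-0.2487, 1.1130, 0.9999]
J₁: ẑ×o_n = [-1.1130, -0.2487, 0.0000], ω = ẑ
J2: z=[-0.9397, -0.3420, 0.0000] o=[-0.0410, 0.1128, 0.5800] → [-0.1436, 0.3946, -1.0110, -0.9397, -0.3420, 0.0000]
J3: z=[-0.0417, 0.1145, 0.9925] o=[-0.2956, 0.8123, 0.4886] → [-0.2399, 0.0679, -0.0179, -0.0417, 0.1145, 0.9925]
V = J·q̇ = [0.8686, 0.4451, -0.4048, -0.3939, -0.0522, -0.2842]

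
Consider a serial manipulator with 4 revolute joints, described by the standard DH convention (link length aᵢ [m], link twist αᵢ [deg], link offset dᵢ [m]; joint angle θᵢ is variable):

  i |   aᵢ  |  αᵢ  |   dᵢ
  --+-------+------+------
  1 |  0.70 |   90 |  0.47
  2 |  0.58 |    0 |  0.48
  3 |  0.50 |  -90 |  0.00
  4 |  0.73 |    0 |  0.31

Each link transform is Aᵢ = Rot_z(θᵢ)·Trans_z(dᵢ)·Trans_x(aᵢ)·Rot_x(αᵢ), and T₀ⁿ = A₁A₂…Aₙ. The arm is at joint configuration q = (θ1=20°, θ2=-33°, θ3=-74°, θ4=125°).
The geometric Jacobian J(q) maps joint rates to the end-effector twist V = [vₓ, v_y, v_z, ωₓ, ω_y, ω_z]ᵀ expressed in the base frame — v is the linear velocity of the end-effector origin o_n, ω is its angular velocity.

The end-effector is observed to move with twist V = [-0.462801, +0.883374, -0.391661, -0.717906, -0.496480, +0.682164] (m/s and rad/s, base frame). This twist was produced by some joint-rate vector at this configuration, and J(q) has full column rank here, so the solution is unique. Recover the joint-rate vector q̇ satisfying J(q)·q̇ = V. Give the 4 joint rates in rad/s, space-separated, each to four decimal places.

o_n = [1.3308, 0.6099, -0.0143]
J₁: ẑ×o_n = [-0.6099, 1.3308, 0.0000], ω = ẑ
J2: z=[0.3420, -0.9397, 0.0000] o=[0.6578, 0.2394, 0.4700] → [0.4551, 0.1656, 0.7591, 0.3420, -0.9397, 0.0000]
J3: z=[0.3420, -0.9397, 0.0000] o=[1.2790, -0.0453, 0.1541] → [0.1582, 0.0576, 0.2727, 0.3420, -0.9397, 0.0000]
J4: z=[0.8986, 0.3271, -0.2924] o=[1.1417, -0.0953, -0.3240] → [0.3075, -0.3337, 0.5719, 0.8986, 0.3271, -0.2924]
q̇ = J⁺·V = [0.4240, 0.1090, 0.1120, -0.8830]

0.4240 0.1090 0.1120 -0.8830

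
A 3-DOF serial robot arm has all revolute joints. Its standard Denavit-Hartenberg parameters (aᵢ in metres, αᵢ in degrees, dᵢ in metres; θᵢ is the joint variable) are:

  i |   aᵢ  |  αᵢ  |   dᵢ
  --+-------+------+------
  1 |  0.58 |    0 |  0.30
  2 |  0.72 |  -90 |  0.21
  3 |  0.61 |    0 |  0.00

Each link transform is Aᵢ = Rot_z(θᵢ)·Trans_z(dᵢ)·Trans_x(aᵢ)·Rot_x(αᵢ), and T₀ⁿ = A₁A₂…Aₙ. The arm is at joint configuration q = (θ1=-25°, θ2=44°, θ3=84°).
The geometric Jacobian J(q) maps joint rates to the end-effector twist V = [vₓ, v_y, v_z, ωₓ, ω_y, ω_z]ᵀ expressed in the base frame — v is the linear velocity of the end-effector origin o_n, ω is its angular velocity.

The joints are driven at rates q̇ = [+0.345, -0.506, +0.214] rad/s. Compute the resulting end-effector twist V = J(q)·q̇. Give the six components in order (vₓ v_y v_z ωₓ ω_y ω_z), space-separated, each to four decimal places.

o_n = [1.2667, 0.0100, -0.0967]
J₁: ẑ×o_n = [-0.0100, 1.2667, 0.0000], ω = ẑ
J2: z=[0.0000, 0.0000, 1.0000] o=[0.5257, -0.2451, 0.3000] → [-0.2552, 0.7411, 0.0000, 0.0000, 0.0000, 1.0000]
J3: z=[-0.3256, 0.9455, 0.0000] o=[1.2064, -0.0107, 0.5100] → [-0.5736, -0.1975, -0.0638, -0.3256, 0.9455, 0.0000]
V = J·q̇ = [0.0029, 0.0198, -0.0136, -0.0697, 0.2023, -0.1610]

0.0029 0.0198 -0.0136 -0.0697 0.2023 -0.1610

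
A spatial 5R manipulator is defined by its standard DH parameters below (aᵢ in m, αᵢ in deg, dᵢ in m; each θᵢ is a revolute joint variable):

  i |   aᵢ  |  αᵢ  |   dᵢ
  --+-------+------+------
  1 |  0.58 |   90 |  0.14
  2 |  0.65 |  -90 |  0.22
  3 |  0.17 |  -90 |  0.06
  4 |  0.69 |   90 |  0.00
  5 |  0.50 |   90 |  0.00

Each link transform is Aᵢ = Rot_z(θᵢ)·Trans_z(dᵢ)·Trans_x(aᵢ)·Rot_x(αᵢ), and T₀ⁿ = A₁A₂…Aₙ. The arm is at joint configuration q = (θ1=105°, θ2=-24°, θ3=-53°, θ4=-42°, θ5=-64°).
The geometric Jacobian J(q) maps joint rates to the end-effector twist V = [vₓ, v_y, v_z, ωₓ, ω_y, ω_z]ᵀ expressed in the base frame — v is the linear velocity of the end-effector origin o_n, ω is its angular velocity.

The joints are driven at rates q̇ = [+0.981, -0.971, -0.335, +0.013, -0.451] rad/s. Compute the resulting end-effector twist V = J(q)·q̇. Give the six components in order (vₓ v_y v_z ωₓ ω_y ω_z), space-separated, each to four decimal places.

o_n = [0.7165, 1.8305, 0.4252]
J₁: ẑ×o_n = [-1.8305, 0.7165, 0.0000], ω = ẑ
J2: z=[0.9659, 0.2588, 0.0000] o=[-0.1501, 0.5602, 0.1400] → [0.0738, -0.2755, 1.0027, 0.9659, 0.2588, 0.0000]
J3: z=[-0.1053, 0.3929, 0.9135] o=[-0.0913, 1.1907, -0.1244] → [-0.3685, 0.7958, -0.3847, -0.1053, 0.3929, 0.9135]
J4: z=[-0.7701, 0.5490, -0.3248] o=[0.0093, 1.3397, -0.1112] → [0.4539, 0.1834, -0.7662, -0.7701, 0.5490, -0.3248]
J5: z=[-0.4992, -0.2017, 0.8427] o=[0.2833, 1.8994, 0.1851] → [0.0096, 0.4849, 0.1218, -0.4992, -0.2017, 0.8427]
V = J·q̇ = [-1.7424, 0.4875, -0.9096, -0.6875, -0.2848, 0.2907]

-1.7424 0.4875 -0.9096 -0.6875 -0.2848 0.2907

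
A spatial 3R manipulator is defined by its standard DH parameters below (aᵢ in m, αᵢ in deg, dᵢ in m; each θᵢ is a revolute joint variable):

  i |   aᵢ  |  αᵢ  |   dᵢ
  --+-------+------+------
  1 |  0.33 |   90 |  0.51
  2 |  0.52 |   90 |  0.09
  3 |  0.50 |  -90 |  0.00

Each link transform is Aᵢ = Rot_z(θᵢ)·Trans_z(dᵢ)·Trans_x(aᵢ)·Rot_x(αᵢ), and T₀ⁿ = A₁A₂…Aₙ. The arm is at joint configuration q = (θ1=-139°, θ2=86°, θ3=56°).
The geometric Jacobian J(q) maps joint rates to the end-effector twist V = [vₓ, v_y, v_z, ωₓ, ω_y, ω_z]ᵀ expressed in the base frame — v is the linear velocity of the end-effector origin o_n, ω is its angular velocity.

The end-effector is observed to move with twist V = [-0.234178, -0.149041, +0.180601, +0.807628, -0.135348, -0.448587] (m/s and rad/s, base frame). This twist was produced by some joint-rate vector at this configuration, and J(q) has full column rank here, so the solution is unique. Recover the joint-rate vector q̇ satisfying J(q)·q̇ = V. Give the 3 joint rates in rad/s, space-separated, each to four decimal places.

o_n = [-0.6221, 0.1277, 1.3076]
J₁: ẑ×o_n = [-0.1277, -0.6221, 0.0000], ω = ẑ
J2: z=[-0.6561, 0.7547, 0.0000] o=[-0.2491, -0.2165, 0.5100] → [0.6020, 0.5233, 0.0558, -0.6561, 0.7547, 0.0000]
J3: z=[-0.7529, -0.6545, -0.0698] o=[-0.3355, -0.1724, 1.0287] → [-0.1616, 0.2300, -0.4135, -0.7529, -0.6545, -0.0698]
q̇ = J⁺·V = [-0.4850, -0.6320, -0.5220]

-0.4850 -0.6320 -0.5220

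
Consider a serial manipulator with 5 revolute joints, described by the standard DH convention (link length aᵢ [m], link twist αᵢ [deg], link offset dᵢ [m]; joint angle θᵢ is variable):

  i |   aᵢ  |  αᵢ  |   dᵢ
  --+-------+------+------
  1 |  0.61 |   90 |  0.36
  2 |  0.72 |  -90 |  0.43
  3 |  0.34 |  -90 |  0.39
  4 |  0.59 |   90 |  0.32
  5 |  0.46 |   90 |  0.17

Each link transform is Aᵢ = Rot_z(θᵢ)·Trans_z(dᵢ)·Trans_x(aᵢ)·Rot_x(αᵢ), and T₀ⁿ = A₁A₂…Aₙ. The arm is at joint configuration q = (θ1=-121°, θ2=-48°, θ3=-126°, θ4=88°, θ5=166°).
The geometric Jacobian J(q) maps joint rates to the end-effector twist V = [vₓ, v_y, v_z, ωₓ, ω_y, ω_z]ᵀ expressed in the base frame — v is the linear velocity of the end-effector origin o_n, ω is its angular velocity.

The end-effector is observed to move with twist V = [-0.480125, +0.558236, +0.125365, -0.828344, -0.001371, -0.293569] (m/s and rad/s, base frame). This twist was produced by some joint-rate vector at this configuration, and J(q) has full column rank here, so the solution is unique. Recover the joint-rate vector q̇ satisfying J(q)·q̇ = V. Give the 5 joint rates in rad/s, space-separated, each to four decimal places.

-0.5860 0.5320 0.5100 0.1600 0.1030

o_n = [-1.6178, -0.5565, -0.0406]
J₁: ẑ×o_n = [0.5565, -1.6178, 0.0000], ω = ẑ
J2: z=[-0.8572, 0.5150, 0.0000] o=[-0.3142, -0.5229, 0.3600] → [-0.2063, -0.3434, 0.7003, -0.8572, 0.5150, 0.0000]
J3: z=[-0.3827, -0.6370, 0.6691] o=[-0.9309, -0.7144, -0.1751] → [-0.1913, -0.4082, -0.4980, -0.3827, -0.6370, 0.6691]
J4: z=[-0.7826, -0.1613, -0.6012] o=[-1.2471, -0.7065, 0.2344] → [0.1345, 0.0077, -0.1772, -0.7826, -0.1613, -0.6012]
J5: z=[-0.5040, 0.7311, 0.4599] o=[-1.2819, -0.3670, -0.3435] → [0.3087, -0.0018, 0.3411, -0.5040, 0.7311, 0.4599]
q̇ = J⁺·V = [-0.5860, 0.5320, 0.5100, 0.1600, 0.1030]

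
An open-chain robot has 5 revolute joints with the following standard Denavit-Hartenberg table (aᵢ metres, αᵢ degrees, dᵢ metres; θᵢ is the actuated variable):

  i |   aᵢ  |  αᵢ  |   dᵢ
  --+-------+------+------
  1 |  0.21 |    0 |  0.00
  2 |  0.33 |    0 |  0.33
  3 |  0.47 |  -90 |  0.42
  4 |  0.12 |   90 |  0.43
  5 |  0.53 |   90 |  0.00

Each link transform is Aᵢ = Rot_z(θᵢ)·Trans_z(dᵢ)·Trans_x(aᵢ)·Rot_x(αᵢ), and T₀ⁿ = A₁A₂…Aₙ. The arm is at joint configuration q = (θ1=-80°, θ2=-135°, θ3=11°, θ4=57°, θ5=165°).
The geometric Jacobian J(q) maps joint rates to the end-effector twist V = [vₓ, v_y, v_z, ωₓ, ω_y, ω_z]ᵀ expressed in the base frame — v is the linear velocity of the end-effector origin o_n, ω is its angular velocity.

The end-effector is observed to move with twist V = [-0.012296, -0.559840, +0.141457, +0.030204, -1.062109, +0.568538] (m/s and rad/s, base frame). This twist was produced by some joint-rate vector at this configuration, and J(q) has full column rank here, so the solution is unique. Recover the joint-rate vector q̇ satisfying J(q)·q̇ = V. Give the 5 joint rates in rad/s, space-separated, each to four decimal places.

0.5500 -0.3090 0.6260 0.9580 -0.5480

o_n = [-0.6989, -0.4313, 1.0787]
J₁: ẑ×o_n = [0.4313, -0.6989, 0.0000], ω = ẑ
J2: z=[0.0000, 0.0000, 1.0000] o=[0.0365, -0.2068, 0.0000] → [0.2245, -0.7354, 0.0000, 0.0000, 0.0000, 1.0000]
J3: z=[0.0000, 0.0000, 1.0000] o=[-0.2339, -0.0175, 0.3300] → [0.4138, -0.4650, 0.0000, 0.0000, 0.0000, 1.0000]
J4: z=[-0.4067, -0.9135, 0.0000] o=[-0.6632, 0.1736, 0.7500] → [-0.3003, 0.1337, 0.2135, -0.4067, -0.9135, 0.0000]
J5: z=[-0.7662, 0.3411, 0.5446] o=[-0.8978, -0.1926, 0.6494] → [0.2765, 0.4373, 0.1150, -0.7662, 0.3411, 0.5446]
q̇ = J⁺·V = [0.5500, -0.3090, 0.6260, 0.9580, -0.5480]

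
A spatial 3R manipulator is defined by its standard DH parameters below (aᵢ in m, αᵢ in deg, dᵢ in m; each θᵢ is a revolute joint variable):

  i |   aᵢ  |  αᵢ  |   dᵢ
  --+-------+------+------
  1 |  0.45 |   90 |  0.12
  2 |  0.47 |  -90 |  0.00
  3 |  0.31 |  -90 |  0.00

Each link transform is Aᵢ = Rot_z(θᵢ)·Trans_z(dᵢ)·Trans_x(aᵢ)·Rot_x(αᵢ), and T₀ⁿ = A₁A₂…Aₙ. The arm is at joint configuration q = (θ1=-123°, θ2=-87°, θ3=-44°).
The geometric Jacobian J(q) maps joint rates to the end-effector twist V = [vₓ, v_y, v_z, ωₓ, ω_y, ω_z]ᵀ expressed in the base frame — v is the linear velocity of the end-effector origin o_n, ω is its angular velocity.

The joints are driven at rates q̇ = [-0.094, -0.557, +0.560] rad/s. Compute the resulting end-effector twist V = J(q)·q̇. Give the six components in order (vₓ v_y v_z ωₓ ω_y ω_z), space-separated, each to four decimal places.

0.2839 0.2918 -0.1406 0.1626 -0.7724 -0.0647

o_n = [-0.4454, -0.2905, -0.5720]
J₁: ẑ×o_n = [0.2905, -0.4454, 0.0000], ω = ẑ
J2: z=[-0.8387, 0.5446, 0.0000] o=[-0.2451, -0.3774, 0.1200] → [-0.3769, -0.5804, 0.0363, -0.8387, 0.5446, 0.0000]
J3: z=[-0.5439, -0.8375, 0.0523] o=[-0.2585, -0.3980, -0.3494] → [0.1809, -0.1309, -0.2150, -0.5439, -0.8375, 0.0523]
V = J·q̇ = [0.2839, 0.2918, -0.1406, 0.1626, -0.7724, -0.0647]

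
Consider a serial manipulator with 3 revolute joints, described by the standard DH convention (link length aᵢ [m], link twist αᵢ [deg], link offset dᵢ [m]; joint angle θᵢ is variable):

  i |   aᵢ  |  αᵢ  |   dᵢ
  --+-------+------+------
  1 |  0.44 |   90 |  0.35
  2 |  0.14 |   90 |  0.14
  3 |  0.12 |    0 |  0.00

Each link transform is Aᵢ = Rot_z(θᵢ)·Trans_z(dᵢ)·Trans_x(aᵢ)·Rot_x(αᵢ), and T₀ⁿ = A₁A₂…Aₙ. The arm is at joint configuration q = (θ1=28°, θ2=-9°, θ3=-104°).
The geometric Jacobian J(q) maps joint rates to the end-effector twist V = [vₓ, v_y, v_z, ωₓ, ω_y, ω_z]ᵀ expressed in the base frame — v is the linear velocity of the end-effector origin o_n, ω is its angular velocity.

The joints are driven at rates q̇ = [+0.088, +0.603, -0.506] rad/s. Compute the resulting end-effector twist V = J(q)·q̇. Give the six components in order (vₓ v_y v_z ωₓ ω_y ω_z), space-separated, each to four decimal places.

o_n = [0.4963, 0.2372, 0.3326]
J₁: ẑ×o_n = [-0.2372, 0.4963, 0.0000], ω = ẑ
J2: z=[0.4695, -0.8829, 0.0000] o=[0.3885, 0.2066, 0.3500] → [0.0153, 0.0081, 0.1096, 0.4695, -0.8829, 0.0000]
J3: z=[-0.1381, -0.0734, -0.9877] o=[0.5763, 0.1479, 0.3281] → [0.0879, 0.0796, -0.0182, -0.1381, -0.0734, -0.9877]
V = J·q̇ = [-0.0561, 0.0083, 0.0753, 0.3530, -0.4953, 0.5878]

-0.0561 0.0083 0.0753 0.3530 -0.4953 0.5878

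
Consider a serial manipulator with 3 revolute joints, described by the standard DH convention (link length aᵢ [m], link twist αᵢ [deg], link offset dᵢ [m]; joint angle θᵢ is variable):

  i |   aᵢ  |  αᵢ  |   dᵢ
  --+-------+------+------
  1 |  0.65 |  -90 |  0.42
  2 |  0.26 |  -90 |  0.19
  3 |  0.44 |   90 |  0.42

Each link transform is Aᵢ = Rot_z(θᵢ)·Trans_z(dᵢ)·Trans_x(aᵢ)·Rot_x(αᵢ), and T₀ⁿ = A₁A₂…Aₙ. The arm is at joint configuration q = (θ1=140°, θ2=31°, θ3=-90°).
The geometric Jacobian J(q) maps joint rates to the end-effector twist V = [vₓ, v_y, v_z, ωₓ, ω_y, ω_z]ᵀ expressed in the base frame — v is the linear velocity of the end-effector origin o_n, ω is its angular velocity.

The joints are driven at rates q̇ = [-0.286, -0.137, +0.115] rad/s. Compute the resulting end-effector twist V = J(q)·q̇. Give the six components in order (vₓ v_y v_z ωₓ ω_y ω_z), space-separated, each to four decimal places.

o_n = [-0.9079, -0.0606, -0.0739]
J₁: ẑ×o_n = [0.0606, -0.9079, 0.0000], ω = ẑ
J2: z=[-0.6428, -0.7660, 0.0000] o=[-0.4979, 0.4178, 0.4200] → [0.3784, -0.3175, -0.0065, -0.6428, -0.7660, 0.0000]
J3: z=[0.3945, -0.3311, -0.8572] o=[-0.7908, 0.4155, 0.2861] → [-0.2889, 0.2424, -0.2266, 0.3945, -0.3311, -0.8572]
V = J·q̇ = [-0.1024, 0.3310, -0.0252, 0.1334, 0.0669, -0.3846]

-0.1024 0.3310 -0.0252 0.1334 0.0669 -0.3846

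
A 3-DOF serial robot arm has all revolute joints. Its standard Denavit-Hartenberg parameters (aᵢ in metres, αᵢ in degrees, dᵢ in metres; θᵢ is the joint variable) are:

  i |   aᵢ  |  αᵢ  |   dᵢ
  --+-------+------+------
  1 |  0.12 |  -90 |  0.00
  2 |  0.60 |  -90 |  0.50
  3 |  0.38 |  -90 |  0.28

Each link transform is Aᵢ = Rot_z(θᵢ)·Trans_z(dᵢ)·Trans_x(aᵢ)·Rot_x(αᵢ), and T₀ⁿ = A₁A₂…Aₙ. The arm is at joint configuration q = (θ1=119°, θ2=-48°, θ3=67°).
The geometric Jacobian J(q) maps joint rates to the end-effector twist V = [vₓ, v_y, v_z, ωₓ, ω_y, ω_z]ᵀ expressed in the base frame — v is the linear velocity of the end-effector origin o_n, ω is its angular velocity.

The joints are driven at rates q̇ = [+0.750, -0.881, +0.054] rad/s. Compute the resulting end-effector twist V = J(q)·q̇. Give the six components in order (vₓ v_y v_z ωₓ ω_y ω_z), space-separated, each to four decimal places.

-0.3184 -0.6913 0.6105 0.7511 0.4622 0.7139

o_n = [-0.5332, 0.6522, 0.3689]
J₁: ẑ×o_n = [-0.6522, -0.5332, 0.0000], ω = ẑ
J2: z=[-0.8746, -0.4848, 0.0000] o=[-0.0582, 0.1050, 0.0000] → [-0.1788, 0.3226, -0.7089, -0.8746, -0.4848, 0.0000]
J3: z=[-0.3603, 0.6500, -0.6691] o=[-0.6901, 0.2137, 0.4459] → [0.2433, -0.1327, -0.2599, -0.3603, 0.6500, -0.6691]
V = J·q̇ = [-0.3184, -0.6913, 0.6105, 0.7511, 0.4622, 0.7139]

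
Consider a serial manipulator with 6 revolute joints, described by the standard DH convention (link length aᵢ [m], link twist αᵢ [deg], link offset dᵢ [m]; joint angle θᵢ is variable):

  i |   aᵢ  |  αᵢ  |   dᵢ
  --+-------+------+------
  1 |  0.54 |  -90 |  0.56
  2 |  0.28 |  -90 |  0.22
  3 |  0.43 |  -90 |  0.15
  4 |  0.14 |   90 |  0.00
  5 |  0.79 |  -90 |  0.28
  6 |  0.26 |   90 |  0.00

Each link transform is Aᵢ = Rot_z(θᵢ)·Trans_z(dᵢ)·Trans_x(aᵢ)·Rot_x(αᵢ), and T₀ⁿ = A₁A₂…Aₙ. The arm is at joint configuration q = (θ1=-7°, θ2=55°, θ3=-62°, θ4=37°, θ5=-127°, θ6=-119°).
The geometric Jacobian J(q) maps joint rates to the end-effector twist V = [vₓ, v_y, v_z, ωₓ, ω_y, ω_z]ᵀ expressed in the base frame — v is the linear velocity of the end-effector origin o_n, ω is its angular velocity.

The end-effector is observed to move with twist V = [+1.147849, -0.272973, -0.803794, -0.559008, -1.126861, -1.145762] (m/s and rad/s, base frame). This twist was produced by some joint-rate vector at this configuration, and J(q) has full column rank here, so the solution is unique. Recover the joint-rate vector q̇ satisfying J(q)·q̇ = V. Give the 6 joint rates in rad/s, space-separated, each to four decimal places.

-0.7080 -0.2220 0.7560 0.1530 -0.6090 -0.6730

o_n = [0.1055, 0.9293, 0.1030]
J₁: ẑ×o_n = [-0.9293, 0.1055, 0.0000], ω = ẑ
J2: z=[0.1219, 0.9925, 0.0000] o=[0.5360, -0.0658, 0.5600] → [-0.4536, 0.0557, 0.5485, 0.1219, 0.9925, 0.0000]
J3: z=[-0.8130, 0.0998, -0.5736] o=[0.7222, 0.1330, 0.3306] → [0.4340, 0.1686, -0.5858, -0.8130, 0.0998, -0.5736]
J4: z=[0.4454, -0.5277, -0.7233] o=[0.7614, 0.5107, 0.0792] → [0.2902, 0.4638, -0.1597, 0.4454, -0.5277, -0.7233]
J5: z=[-0.4237, 0.5874, -0.6895] o=[0.8718, 0.5966, 0.0846] → [0.2402, 0.5362, 0.3092, -0.4237, 0.5874, -0.6895]
J6: z=[0.3618, 0.8076, 0.4657] o=[0.0972, 0.8023, 0.3297] → [-0.2422, 0.0859, 0.0392, 0.3618, 0.8076, 0.4657]
q̇ = J⁺·V = [-0.7080, -0.2220, 0.7560, 0.1530, -0.6090, -0.6730]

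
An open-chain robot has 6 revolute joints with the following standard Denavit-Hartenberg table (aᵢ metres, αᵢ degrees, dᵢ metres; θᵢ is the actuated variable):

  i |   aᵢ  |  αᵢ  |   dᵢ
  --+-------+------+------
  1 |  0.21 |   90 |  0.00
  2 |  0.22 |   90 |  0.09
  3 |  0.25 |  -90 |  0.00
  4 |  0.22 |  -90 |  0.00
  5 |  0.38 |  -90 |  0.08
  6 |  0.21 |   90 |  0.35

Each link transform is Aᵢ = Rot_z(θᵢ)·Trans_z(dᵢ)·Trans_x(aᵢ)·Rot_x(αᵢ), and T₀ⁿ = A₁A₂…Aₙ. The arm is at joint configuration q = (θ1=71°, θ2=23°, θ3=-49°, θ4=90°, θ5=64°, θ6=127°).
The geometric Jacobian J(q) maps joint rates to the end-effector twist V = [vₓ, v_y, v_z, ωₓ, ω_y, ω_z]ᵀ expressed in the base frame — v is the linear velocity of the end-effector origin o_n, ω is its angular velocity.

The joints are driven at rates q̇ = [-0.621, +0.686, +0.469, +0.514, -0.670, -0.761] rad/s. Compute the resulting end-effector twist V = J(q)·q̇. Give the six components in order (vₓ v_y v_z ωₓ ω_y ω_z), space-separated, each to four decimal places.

o_n = [-0.2801, 0.4614, 0.0753]
J₁: ẑ×o_n = [-0.4614, -0.2801, 0.0000], ω = ẑ
J2: z=[0.9455, -0.3256, 0.0000] o=[0.0684, 0.1986, 0.0000] → [-0.0245, -0.0712, 0.1350, 0.9455, -0.3256, 0.0000]
J3: z=[0.1272, 0.3694, -0.9205] o=[0.2194, 0.3607, 0.0860] → [0.0887, 0.4612, 0.1974, 0.1272, 0.3694, -0.9205]
J4: z=[0.8465, 0.4433, 0.2949] o=[0.0902, 0.5649, 0.1500] → [-0.0026, -0.0460, 0.0765, 0.8465, 0.4433, 0.2949]
J5: z=[0.5170, -0.8167, -0.2563] o=[0.0622, 0.4836, 0.3526] → [0.2207, 0.2311, -0.2911, 0.5170, -0.8167, -0.2563]
J6: z=[-0.2567, 0.1377, -0.9566] o=[-0.2068, 0.2054, 0.3847] → [0.2023, -0.0092, -0.0556, -0.2567, 0.1377, -0.9566]
V = J·q̇ = [0.0082, 0.1700, 0.4618, 0.9924, 0.6202, -0.0014]

0.0082 0.1700 0.4618 0.9924 0.6202 -0.0014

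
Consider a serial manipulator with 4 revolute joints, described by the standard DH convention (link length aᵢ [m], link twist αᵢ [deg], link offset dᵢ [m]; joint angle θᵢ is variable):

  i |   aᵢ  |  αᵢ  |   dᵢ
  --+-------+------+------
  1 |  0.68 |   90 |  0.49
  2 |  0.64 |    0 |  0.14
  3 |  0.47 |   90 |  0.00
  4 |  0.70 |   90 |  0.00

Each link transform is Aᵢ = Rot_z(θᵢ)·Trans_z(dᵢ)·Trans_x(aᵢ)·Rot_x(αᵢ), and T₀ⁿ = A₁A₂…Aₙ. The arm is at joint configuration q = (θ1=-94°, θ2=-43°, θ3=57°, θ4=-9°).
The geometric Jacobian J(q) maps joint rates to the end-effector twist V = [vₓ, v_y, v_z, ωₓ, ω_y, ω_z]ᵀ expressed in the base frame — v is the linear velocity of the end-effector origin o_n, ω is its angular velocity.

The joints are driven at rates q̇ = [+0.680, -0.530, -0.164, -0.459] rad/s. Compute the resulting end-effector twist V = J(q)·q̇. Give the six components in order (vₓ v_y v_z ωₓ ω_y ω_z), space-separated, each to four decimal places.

1.8643 -0.0658 -1.0423 0.7001 0.0624 1.1254

o_n = [-0.1891, -2.2673, 0.3345]
J₁: ẑ×o_n = [2.2673, -0.1891, 0.0000], ω = ẑ
J2: z=[-0.9976, 0.0698, 0.0000] o=[-0.0474, -0.6783, 0.4900] → [-0.0108, -0.1551, 1.5950, -0.9976, 0.0698, 0.0000]
J3: z=[-0.9976, 0.0698, 0.0000] o=[-0.2197, -1.1355, 0.0535] → [0.0196, 0.2803, 1.1269, -0.9976, 0.0698, 0.0000]
J4: z=[-0.0169, -0.2413, -0.9703] o=[-0.2516, -1.5904, 0.1672] → [-0.6971, -0.0578, 0.0265, -0.0169, -0.2413, -0.9703]
V = J·q̇ = [1.8643, -0.0658, -1.0423, 0.7001, 0.0624, 1.1254]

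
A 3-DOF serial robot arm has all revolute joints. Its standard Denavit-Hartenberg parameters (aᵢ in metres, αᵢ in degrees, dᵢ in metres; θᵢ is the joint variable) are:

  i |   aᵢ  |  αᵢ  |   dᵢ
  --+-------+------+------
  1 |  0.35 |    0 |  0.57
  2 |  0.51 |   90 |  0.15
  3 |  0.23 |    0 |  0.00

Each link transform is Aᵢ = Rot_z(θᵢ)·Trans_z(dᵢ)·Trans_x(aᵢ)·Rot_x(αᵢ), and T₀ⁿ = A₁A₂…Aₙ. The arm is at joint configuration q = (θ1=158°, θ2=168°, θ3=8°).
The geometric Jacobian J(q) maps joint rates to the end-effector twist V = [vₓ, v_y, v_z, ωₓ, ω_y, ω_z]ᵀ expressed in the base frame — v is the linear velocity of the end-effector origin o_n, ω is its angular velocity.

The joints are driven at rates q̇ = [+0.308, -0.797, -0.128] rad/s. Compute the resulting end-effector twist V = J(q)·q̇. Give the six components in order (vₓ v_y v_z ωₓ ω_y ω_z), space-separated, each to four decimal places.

-0.2387 -0.4013 -0.0292 0.0716 0.1061 -0.4890

o_n = [0.2871, -0.2814, 0.7520]
J₁: ẑ×o_n = [0.2814, 0.2871, -0.0000], ω = ẑ
J2: z=[0.0000, 0.0000, 1.0000] o=[-0.3245, 0.1311, 0.5700] → [0.4126, 0.6116, -0.0000, 0.0000, 0.0000, 1.0000]
J3: z=[-0.5592, -0.8290, 0.0000] o=[0.0983, -0.1541, 0.7200] → [-0.0265, 0.0179, 0.2278, -0.5592, -0.8290, 0.0000]
V = J·q̇ = [-0.2387, -0.4013, -0.0292, 0.0716, 0.1061, -0.4890]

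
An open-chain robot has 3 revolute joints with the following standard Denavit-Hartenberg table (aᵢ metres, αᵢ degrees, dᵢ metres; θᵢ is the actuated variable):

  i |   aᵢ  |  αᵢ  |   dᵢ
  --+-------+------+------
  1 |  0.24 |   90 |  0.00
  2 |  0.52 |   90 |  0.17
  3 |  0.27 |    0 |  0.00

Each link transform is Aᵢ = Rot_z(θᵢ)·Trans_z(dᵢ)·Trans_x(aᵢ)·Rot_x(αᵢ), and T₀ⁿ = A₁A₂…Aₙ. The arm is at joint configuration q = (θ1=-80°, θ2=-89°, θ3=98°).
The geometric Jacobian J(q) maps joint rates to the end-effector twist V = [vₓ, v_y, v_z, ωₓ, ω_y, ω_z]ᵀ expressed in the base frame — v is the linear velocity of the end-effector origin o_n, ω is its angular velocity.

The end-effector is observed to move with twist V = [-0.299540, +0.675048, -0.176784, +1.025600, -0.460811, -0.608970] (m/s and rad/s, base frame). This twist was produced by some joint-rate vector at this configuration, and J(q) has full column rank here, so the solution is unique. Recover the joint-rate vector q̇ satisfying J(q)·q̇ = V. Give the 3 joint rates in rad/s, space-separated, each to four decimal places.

-0.6200 -0.9300 -0.6320

o_n = [-0.3876, -0.3206, -0.4823]
J₁: ẑ×o_n = [0.3206, -0.3876, 0.0000], ω = ẑ
J2: z=[-0.9848, -0.1736, 0.0000] o=[0.0417, -0.2364, 0.0000] → [0.0838, -0.4750, 0.0084, -0.9848, -0.1736, 0.0000]
J3: z=[-0.1736, 0.9847, -0.0175] o=[-0.1242, -0.2748, -0.5199] → [0.0362, 0.0111, 0.2673, -0.1736, 0.9847, -0.0175]
q̇ = J⁺·V = [-0.6200, -0.9300, -0.6320]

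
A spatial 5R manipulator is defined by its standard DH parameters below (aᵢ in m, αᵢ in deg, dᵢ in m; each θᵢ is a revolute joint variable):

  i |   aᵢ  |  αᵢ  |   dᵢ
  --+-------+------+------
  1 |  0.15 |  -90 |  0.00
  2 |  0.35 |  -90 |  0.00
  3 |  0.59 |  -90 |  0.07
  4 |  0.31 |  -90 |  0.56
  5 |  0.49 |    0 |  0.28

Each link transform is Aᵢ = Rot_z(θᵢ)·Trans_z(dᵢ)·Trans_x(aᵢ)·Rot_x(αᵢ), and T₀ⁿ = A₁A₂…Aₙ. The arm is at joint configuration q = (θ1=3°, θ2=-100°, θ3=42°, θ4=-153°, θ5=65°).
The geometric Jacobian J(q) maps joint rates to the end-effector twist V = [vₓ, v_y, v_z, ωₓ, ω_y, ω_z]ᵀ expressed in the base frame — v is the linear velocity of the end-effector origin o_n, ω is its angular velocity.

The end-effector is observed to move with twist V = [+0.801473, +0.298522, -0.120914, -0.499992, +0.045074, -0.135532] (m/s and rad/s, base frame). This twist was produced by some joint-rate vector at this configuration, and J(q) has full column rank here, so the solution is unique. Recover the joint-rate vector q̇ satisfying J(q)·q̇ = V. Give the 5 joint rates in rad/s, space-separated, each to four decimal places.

o_n = [0.6281, -0.2251, 0.5522]
J₁: ẑ×o_n = [0.2251, 0.6281, -0.0000], ω = ẑ
J2: z=[-0.0523, 0.9986, 0.0000] o=[0.1498, 0.0079, 0.0000] → [0.5514, 0.0289, -0.4654, -0.0523, 0.9986, 0.0000]
J3: z=[0.9835, 0.0515, 0.1736] o=[0.0891, 0.0047, 0.3447] → [0.0506, -0.1105, -0.2538, 0.9835, 0.0515, 0.1736]
J4: z=[0.1549, -0.7360, -0.6590] o=[0.1026, -0.3900, 0.7886] → [0.2826, -0.3096, 0.4123, 0.1549, -0.7360, -0.6590]
J5: z=[0.8337, -0.2605, 0.4870] o=[0.3537, -0.6085, 0.2419] → [-0.2675, -0.1250, 0.3910, 0.8337, -0.2605, 0.4870]
q̇ = J⁺·V = [0.7030, 0.4630, -0.0710, 0.7860, -0.6330]

0.7030 0.4630 -0.0710 0.7860 -0.6330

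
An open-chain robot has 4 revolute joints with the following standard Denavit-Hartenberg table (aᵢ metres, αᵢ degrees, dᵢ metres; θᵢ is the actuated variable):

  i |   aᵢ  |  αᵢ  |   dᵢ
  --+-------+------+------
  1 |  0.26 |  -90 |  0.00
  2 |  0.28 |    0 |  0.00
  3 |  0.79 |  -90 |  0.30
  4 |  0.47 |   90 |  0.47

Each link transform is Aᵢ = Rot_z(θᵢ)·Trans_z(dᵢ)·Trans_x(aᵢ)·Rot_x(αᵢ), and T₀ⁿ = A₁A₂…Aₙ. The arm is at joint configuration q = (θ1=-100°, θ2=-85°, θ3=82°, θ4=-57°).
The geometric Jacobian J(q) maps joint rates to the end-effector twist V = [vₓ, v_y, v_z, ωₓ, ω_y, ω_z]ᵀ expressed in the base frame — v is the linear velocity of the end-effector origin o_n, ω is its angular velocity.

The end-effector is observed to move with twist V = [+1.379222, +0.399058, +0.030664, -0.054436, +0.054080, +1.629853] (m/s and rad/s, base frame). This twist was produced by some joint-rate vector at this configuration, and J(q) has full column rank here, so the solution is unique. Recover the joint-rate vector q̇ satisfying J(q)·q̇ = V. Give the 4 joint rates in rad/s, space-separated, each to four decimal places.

0.7940 0.7960 -0.8590 -0.8370

o_n = [0.4486, -1.4535, -0.1357]
J₁: ẑ×o_n = [1.4535, 0.4486, -0.0000], ω = ẑ
J2: z=[0.9848, -0.1736, 0.0000] o=[-0.0451, -0.2561, 0.0000] → [0.0236, 0.1336, -1.0935, 0.9848, -0.1736, 0.0000]
J3: z=[0.9848, -0.1736, 0.0000] o=[-0.0494, -0.2801, 0.2789] → [0.0720, 0.4083, -1.0691, 0.9848, -0.1736, 0.0000]
J4: z=[-0.0091, -0.0515, -0.9986] o=[0.1091, -1.1091, 0.3203] → [-0.3204, -0.3432, 0.0206, -0.0091, -0.0515, -0.9986]
q̇ = J⁺·V = [0.7940, 0.7960, -0.8590, -0.8370]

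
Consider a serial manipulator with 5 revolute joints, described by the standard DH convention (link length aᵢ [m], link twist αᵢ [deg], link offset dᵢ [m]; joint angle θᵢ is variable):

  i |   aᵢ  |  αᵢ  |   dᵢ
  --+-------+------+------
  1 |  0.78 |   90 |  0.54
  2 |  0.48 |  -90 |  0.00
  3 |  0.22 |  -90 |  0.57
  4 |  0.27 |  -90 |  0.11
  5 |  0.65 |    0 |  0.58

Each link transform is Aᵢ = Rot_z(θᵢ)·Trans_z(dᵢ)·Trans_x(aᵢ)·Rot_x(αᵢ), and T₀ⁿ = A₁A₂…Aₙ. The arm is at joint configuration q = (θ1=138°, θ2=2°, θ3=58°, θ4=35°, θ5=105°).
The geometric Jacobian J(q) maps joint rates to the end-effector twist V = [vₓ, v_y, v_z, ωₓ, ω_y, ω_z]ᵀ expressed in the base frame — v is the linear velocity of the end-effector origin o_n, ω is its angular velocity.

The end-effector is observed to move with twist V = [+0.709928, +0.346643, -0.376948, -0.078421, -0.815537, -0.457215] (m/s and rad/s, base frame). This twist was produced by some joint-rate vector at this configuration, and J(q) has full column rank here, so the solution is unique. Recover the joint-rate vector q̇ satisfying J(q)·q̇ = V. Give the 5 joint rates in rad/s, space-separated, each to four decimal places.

o_n = [-1.0496, 1.3478, 0.6080]
J₁: ẑ×o_n = [-1.3478, -1.0496, 0.0000], ω = ẑ
J2: z=[0.6691, 0.7431, 0.0000] o=[-0.5797, 0.5219, 0.5400] → [0.0506, -0.0455, 0.9018, 0.6691, 0.7431, 0.0000]
J3: z=[0.0259, -0.0234, 0.9994] o=[-0.9361, 0.8429, 0.5568] → [-0.5057, -0.1147, 0.0104, 0.0259, -0.0234, 0.9994]
J4: z=[0.2753, -0.9609, -0.0296] o=[-1.1328, 0.7689, 1.1305] → [0.5192, 0.1413, 0.2393, 0.2753, -0.9609, -0.0296]
J5: z=[0.5300, 0.1774, -0.8293] o=[-1.3191, 0.6058, 0.9765] → [0.5499, -0.0282, 0.3454, 0.5300, 0.1774, -0.8293]
q̇ = J⁺·V = [-0.3000, -0.7430, 0.3350, 0.3730, 0.5800]

-0.3000 -0.7430 0.3350 0.3730 0.5800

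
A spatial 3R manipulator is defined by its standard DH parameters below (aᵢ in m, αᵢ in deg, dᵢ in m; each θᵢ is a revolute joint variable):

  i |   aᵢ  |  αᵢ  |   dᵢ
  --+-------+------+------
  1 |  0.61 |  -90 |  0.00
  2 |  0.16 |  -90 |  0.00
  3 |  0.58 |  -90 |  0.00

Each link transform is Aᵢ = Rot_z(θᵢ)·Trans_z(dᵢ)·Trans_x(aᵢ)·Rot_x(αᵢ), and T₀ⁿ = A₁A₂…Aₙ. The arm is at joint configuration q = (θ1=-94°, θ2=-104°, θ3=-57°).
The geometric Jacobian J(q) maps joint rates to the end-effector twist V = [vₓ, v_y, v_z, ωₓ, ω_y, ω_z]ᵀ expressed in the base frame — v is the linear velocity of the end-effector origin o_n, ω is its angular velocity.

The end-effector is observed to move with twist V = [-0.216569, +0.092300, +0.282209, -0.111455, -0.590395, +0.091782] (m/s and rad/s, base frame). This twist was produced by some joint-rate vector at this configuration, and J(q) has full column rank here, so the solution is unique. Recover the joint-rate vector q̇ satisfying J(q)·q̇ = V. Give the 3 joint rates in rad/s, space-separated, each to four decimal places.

o_n = [0.4507, -0.5276, 0.4618]
J₁: ẑ×o_n = [0.5276, 0.4507, -0.0000], ω = ẑ
J2: z=[0.9976, -0.0698, 0.0000] o=[-0.0426, -0.6085, 0.0000] → [-0.0322, -0.4606, 0.1151, 0.9976, -0.0698, 0.0000]
J3: z=[-0.0677, -0.9679, 0.2419] o=[-0.0399, -0.5699, 0.1552] → [-0.3069, 0.1394, 0.4720, -0.0677, -0.9679, 0.2419]
q̇ = J⁺·V = [-0.0570, -0.0700, 0.6150]

-0.0570 -0.0700 0.6150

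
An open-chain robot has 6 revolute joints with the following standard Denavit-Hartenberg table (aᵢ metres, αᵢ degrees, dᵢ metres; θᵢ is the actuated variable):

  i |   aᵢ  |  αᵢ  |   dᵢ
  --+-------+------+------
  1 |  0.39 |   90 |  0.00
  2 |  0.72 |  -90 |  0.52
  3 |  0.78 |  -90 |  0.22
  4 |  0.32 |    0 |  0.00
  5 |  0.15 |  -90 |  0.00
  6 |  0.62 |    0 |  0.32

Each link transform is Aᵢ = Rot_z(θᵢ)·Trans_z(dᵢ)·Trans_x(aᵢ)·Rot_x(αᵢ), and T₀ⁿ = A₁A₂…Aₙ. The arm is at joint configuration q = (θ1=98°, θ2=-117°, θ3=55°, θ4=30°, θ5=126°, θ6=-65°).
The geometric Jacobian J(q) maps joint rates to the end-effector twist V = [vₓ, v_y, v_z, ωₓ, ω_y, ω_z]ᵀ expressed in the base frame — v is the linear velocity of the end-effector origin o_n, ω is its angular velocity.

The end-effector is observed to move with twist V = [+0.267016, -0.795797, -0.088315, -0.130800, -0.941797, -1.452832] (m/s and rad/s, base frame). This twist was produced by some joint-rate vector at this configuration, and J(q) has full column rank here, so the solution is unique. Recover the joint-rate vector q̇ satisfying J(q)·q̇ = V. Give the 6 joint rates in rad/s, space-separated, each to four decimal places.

-0.8220 -0.9240 -0.4900 -0.8650 -0.3160 -0.0420

o_n = [-0.2917, 0.2552, -0.5967]
J₁: ẑ×o_n = [-0.2552, -0.2917, 0.0000], ω = ẑ
J2: z=[0.9903, 0.1392, 0.0000] o=[-0.0543, 0.3862, 0.0000] → [-0.0830, 0.5908, -0.0967, 0.9903, 0.1392, 0.0000]
J3: z=[-0.1240, 0.8823, -0.4540] o=[0.5062, 0.1349, -0.6415] → [0.0942, 0.3678, 0.6890, -0.1240, 0.8823, -0.4540]
J4: z=[-0.6198, 0.2884, 0.7299] o=[-0.1256, 0.0389, -1.1400] → [-0.0011, 0.2155, -0.0861, -0.6198, 0.2884, 0.7299]
J5: z=[-0.6198, 0.2884, 0.7299] o=[-0.3205, -0.2053, -1.2090] → [-0.1595, 0.4006, -0.2937, -0.6198, 0.2884, 0.7299]
J6: z=[0.2019, 0.9573, -0.2069] o=[-0.2067, -0.2082, -1.1113] → [0.5885, -0.0863, 0.1749, 0.2019, 0.9573, -0.2069]
q̇ = J⁺·V = [-0.8220, -0.9240, -0.4900, -0.8650, -0.3160, -0.0420]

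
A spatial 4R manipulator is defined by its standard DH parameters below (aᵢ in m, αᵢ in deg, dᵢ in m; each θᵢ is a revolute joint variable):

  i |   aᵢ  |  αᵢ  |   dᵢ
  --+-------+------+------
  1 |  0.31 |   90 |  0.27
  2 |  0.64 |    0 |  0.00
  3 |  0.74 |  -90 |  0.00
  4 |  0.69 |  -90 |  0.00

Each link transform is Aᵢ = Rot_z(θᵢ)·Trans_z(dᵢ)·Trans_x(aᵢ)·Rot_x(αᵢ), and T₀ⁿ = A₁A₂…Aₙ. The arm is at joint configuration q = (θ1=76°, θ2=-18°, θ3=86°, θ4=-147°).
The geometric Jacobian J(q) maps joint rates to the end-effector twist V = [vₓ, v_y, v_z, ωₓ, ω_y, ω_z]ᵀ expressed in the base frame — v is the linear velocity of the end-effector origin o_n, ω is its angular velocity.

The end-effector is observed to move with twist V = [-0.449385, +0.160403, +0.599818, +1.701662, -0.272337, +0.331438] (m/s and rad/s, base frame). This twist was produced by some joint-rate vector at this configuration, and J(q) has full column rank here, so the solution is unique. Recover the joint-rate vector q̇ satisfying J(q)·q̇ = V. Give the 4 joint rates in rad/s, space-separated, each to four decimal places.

0.3910 0.9060 0.8110 -0.1590

o_n = [0.6015, 0.8591, 0.2218]
J₁: ẑ×o_n = [-0.8591, 0.6015, 0.0000], ω = ẑ
J2: z=[0.9703, -0.2419, 0.0000] o=[0.0750, 0.3008, 0.2700] → [0.0117, 0.0468, 0.6691, 0.9703, -0.2419, 0.0000]
J3: z=[0.9703, -0.2419, 0.0000] o=[0.2222, 0.8914, 0.0722] → [-0.0362, -0.1451, 0.0604, 0.9703, -0.2419, 0.0000]
J4: z=[-0.2243, -0.8996, 0.3746] o=[0.2893, 1.1604, 0.7583] → [0.5956, -0.0034, 0.3484, -0.2243, -0.8996, 0.3746]
q̇ = J⁺·V = [0.3910, 0.9060, 0.8110, -0.1590]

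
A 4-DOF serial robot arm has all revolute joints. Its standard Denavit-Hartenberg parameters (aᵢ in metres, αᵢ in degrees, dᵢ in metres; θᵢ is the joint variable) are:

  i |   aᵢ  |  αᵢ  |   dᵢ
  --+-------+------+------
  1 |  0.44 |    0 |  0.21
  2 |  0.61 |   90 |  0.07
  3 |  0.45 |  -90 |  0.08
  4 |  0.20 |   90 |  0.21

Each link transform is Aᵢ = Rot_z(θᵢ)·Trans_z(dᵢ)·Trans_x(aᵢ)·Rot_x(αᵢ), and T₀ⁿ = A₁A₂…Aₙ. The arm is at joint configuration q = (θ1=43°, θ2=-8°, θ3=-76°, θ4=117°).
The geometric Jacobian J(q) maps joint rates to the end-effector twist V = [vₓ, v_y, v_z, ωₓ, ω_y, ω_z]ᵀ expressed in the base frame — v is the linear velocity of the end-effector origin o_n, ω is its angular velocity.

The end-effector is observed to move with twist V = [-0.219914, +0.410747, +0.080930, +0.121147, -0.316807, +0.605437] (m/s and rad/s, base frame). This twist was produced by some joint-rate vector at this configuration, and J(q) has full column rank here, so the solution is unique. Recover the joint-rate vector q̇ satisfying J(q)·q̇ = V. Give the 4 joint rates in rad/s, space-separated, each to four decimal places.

-0.2500 0.8760 0.3290 -0.0850

o_n = [1.0032, 0.8971, -0.0177]
J₁: ẑ×o_n = [-0.8971, 1.0032, 0.0000], ω = ẑ
J2: z=[0.0000, 0.0000, 1.0000] o=[0.3218, 0.3001, 0.2100] → [-0.5970, 0.6815, 0.0000, 0.0000, 0.0000, 1.0000]
J3: z=[0.5736, -0.8192, 0.0000] o=[0.8215, 0.6500, 0.2800] → [0.2439, 0.1708, 0.2907, 0.5736, -0.8192, 0.0000]
J4: z=[0.7948, 0.5565, 0.2419] o=[0.9565, 0.6469, -0.1566] → [0.0168, -0.0991, 0.1729, 0.7948, 0.5565, 0.2419]
q̇ = J⁺·V = [-0.2500, 0.8760, 0.3290, -0.0850]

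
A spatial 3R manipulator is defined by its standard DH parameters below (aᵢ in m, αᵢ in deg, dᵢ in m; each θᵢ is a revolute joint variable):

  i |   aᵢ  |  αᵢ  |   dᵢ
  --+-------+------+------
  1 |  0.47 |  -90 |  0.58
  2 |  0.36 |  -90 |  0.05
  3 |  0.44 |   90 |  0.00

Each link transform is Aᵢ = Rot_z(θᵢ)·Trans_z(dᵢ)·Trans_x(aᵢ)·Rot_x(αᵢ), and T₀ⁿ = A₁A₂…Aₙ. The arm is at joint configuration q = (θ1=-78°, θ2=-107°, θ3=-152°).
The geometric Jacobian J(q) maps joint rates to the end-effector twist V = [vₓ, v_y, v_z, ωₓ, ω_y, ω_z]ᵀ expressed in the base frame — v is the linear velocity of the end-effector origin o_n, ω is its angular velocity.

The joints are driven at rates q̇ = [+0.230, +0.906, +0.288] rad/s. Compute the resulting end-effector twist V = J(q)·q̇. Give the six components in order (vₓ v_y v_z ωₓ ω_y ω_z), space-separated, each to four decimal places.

0.1960 0.1450 0.0493 0.9435 -0.0810 0.3142

o_n = [0.3504, -0.4145, 0.5527]
J₁: ẑ×o_n = [0.4145, 0.3504, -0.0000], ω = ẑ
J2: z=[0.9781, 0.2079, 0.0000] o=[0.0977, -0.4597, 0.5800] → [-0.0057, 0.0267, -0.0083, 0.9781, 0.2079, 0.0000]
J3: z=[0.1988, -0.9354, 0.2924] o=[0.1247, -0.3464, 0.9243] → [0.3675, 0.1398, 0.1975, 0.1988, -0.9354, 0.2924]
V = J·q̇ = [0.1960, 0.1450, 0.0493, 0.9435, -0.0810, 0.3142]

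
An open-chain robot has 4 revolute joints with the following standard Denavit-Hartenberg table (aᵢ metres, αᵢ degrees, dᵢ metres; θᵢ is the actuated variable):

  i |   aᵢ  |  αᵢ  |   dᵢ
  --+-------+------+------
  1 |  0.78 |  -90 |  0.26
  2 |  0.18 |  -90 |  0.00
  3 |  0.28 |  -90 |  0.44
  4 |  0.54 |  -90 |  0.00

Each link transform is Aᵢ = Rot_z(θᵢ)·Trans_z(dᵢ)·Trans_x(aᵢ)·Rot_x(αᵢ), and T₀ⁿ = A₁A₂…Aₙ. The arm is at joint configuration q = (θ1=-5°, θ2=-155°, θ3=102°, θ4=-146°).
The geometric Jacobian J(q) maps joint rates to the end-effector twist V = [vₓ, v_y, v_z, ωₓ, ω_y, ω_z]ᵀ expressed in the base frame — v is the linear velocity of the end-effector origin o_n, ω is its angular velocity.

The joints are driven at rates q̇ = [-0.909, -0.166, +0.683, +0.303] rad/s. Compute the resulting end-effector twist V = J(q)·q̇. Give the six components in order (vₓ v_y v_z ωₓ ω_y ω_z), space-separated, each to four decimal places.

o_n = [0.9097, 0.0851, 1.0233]
J₁: ẑ×o_n = [-0.0851, 0.9097, 0.0000], ω = ẑ
J2: z=[0.0872, 0.9962, 0.0000] o=[0.7770, -0.0680, 0.2600] → [0.7603, -0.0665, -0.1188, 0.0872, 0.9962, 0.0000]
J3: z=[0.4210, -0.0368, 0.9063] o=[0.6145, -0.0538, 0.3361] → [-0.1511, -0.0218, 0.0693, 0.4210, -0.0368, 0.9063]
J4: z=[0.9013, 0.1299, -0.4134] o=[0.8285, -0.3474, 0.7102] → [0.2194, -0.3157, 0.3792, 0.9013, 0.1299, -0.4134]
V = J·q̇ = [-0.0856, -0.9264, 0.1820, 0.5462, -0.1512, -0.4152]

-0.0856 -0.9264 0.1820 0.5462 -0.1512 -0.4152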